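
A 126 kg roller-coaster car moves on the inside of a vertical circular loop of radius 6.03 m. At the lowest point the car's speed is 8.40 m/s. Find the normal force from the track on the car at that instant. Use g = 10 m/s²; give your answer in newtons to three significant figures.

2730 N

At the lowest point, N points up (toward the centre) and the weight mg points down (away from the centre), so the net inward force is N − mg = mv²/r.
N = m(v²/r + g) = 126 × ((8.40)²/6.03 + 10.0) = 126 × (11.70 + 10.0) = 126 × 21.70 = 2734 N.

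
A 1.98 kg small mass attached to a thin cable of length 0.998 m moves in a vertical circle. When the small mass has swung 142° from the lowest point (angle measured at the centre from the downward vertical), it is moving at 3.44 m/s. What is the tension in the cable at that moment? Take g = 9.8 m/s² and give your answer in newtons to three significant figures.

8.19 N

Take the radial direction toward the centre of the circle as positive. The component of the weight along the string toward the centre is −mg cos φ (φ measured from the bottom), so Newton's second law along the string gives T − mg cos φ = m v²/r.
cos 142° = -0.7880, so T = m(v²/r + g cos φ) = 1.98 × ((3.44)²/0.998 + 9.8 × -0.7880) = 1.98 × (11.86 + (-7.723)) = 1.98 × 4.135 = 8.187 N.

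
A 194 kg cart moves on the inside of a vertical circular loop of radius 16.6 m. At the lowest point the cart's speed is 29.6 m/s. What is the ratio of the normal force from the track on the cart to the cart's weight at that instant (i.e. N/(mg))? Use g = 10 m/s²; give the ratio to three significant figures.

6.28

At the bottom, N − mg = mv²/r, so N = m(v²/r + g) and N/(mg) = v²/(rg) + 1 = (29.6)²/(16.6 × 10.0) + 1 = 5.278 + 1 = 6.278.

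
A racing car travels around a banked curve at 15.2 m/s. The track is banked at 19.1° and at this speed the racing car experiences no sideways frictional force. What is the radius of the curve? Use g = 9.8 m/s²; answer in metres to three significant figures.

68.1 m

Frictionless banking: tanθ = v²/(rg), so r = v²/(g tanθ).
r = (15.2)²/(9.8 × tan 19.1°) = 231.0/(9.8 × 0.3463) = 231.0/3.394 = 68.08 m.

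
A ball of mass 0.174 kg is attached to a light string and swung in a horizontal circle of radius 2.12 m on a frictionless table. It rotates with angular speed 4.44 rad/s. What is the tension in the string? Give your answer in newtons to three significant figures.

7.27 N

v = ωr = 4.44 × 2.12 = 9.413 m/s.
The tension is the only horizontal force, so it supplies the full centripetal force: T = m v²/r = 0.174 × (9.413)²/2.12 = 0.174 × 88.60/2.12 = 7.272 N.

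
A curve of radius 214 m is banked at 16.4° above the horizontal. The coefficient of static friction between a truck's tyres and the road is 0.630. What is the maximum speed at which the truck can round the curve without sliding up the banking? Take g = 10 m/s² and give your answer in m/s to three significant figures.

49.3 m/s

At the maximum speed, friction acts down the slope at its limiting value f = μN. Radially (horizontal, toward centre): N sinθ + μN cosθ = mv²/r. Vertically: N cosθ − μN sinθ = mg.
Dividing: v² = r g (sinθ + μcosθ)/(cosθ − μsinθ).
sinθ + μcosθ = 0.2823 + 0.630×0.9593 = 0.8867; cosθ − μsinθ = 0.9593 − 0.630×0.2823 = 0.7814.
v² = 214 × 10.0 × 0.8867/0.7814 = 2428 m²/s², so v = 49.28 m/s.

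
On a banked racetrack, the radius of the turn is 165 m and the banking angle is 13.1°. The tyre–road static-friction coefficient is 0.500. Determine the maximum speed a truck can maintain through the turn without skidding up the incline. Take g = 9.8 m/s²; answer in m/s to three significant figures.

At the maximum speed, friction acts down the slope at its limiting value f = μN. Radially (horizontal, toward centre): N sinθ + μN cosθ = mv²/r. Vertically: N cosθ − μN sinθ = mg.
Dividing: v² = r g (sinθ + μcosθ)/(cosθ − μsinθ).
sinθ + μcosθ = 0.2267 + 0.500×0.9740 = 0.7136; cosθ − μsinθ = 0.9740 − 0.500×0.2267 = 0.8607.
v² = 165 × 9.8 × 0.7136/0.8607 = 1341 m²/s², so v = 36.62 m/s.

36.6 m/s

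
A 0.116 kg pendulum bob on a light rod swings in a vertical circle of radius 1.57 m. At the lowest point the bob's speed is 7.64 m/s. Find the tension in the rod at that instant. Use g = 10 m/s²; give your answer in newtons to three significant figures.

At the lowest point, T points up (toward the centre) and the weight mg points down (away from the centre), so the net inward force is T − mg = mv²/r.
T = m(v²/r + g) = 0.116 × ((7.64)²/1.57 + 10.0) = 0.116 × (37.18 + 10.0) = 0.116 × 47.18 = 5.473 N.

5.47 N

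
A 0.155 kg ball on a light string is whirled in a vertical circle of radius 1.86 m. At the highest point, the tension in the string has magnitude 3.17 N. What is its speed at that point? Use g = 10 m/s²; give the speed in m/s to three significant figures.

At the top, T + mg = mv²/r, so v = √(r(T/m + g)) = √(1.86 × (3.17/0.155 + 10.0)) = √(1.86 × 30.45) = √56.64 = 7.526 m/s.

7.53 m/s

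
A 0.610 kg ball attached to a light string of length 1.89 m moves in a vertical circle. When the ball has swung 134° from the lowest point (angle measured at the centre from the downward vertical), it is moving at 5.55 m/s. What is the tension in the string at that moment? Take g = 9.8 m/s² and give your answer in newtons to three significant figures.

5.79 N

Take the radial direction toward the centre of the circle as positive. The component of the weight along the string toward the centre is −mg cos φ (φ measured from the bottom), so Newton's second law along the string gives T − mg cos φ = m v²/r.
cos 134° = -0.6947, so T = m(v²/r + g cos φ) = 0.610 × ((5.55)²/1.89 + 9.8 × -0.6947) = 0.610 × (16.30 + (-6.808)) = 0.610 × 9.490 = 5.789 N.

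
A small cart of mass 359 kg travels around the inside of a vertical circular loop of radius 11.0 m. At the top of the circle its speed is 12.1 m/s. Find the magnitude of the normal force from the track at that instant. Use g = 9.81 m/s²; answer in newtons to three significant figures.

At the top, both N and the weight mg point inward (toward the centre), so N + mg = mv²/r.
N = m(v²/r − g) = 359 × ((12.1)²/11.0 − 9.81) = 359 × (13.31 − 9.81) = 359 × 3.500 = 1256 N.

1260 N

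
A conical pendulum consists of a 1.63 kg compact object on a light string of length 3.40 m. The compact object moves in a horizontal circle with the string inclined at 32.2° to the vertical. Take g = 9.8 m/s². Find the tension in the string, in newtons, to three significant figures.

Vertically the bob has no acceleration, so T cosθ = mg.
T = mg/cosθ = 1.63 × 9.8 / cos 32.2° = 15.97/0.8462 = 18.88 N.

18.9 N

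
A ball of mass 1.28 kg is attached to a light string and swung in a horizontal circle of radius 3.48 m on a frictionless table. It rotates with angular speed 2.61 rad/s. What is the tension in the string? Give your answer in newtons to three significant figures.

30.3 N

v = ωr = 2.61 × 3.48 = 9.083 m/s.
The tension is the only horizontal force, so it supplies the full centripetal force: T = m v²/r = 1.28 × (9.083)²/3.48 = 1.28 × 82.50/3.48 = 30.34 N.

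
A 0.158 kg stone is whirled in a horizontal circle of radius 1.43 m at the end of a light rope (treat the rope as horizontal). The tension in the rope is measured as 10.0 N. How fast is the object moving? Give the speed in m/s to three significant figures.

9.51 m/s

T = m v²/r ⇒ v = √(T r / m) = √(10.0 × 1.43 / 0.158) = √90.51 = 9.513 m/s.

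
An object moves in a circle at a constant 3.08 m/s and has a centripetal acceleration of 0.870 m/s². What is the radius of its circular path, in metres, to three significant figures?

a_c = v²/r ⇒ r = v²/a_c = (3.08)²/0.870 = 9.486/0.870 = 10.90 m.

10.9 m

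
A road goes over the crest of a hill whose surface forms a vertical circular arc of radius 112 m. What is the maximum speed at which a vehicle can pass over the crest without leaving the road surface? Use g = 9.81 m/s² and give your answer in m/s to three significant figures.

33.1 m/s

At the crest the centre of the circle is below the vehicle, so the net downward (centripetal) force is mg − N = mv²/r.
The vehicle leaves the road when N → 0, giving v_max = √(g r) = √(9.81 × 112) = 33.15 m/s.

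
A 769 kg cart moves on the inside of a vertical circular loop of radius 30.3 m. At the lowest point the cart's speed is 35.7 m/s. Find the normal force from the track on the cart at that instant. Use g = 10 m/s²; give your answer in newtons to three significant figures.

40000 N

At the lowest point, N points up (toward the centre) and the weight mg points down (away from the centre), so the net inward force is N − mg = mv²/r.
N = m(v²/r + g) = 769 × ((35.7)²/30.3 + 10.0) = 769 × (42.06 + 10.0) = 769 × 52.06 = 40040 N.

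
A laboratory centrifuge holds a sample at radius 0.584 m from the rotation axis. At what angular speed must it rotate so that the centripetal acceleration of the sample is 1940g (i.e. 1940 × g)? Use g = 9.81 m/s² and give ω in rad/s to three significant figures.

Centripetal acceleration a_c = ω²r. Setting ω²r = 1940g:
ω = √(1940g / r) = √(1940 × 9.81 / 0.584) = √32590 = 180.5 rad/s.

181 rad/s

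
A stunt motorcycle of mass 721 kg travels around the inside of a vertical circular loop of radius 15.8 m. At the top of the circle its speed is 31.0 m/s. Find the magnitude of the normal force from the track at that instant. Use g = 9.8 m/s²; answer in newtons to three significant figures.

36800 N

At the top, both N and the weight mg point inward (toward the centre), so N + mg = mv²/r.
N = m(v²/r − g) = 721 × ((31.0)²/15.8 − 9.8) = 721 × (60.82 − 9.8) = 721 × 51.02 = 36790 N.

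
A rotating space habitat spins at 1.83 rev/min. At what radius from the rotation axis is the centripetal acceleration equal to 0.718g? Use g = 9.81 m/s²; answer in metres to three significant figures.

ω = 1.83 rev/min × 2π/60 = 0.1916 rad/s.
a_c = ω²r = 0.718g ⇒ r = 0.718 × 9.81 / (0.1916)² = 7.044/0.03672 = 191.8 m.

192 m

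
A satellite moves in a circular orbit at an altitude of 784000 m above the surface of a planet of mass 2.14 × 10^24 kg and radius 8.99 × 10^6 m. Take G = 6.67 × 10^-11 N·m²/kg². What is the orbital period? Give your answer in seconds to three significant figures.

16100 s

r = R + h = 8.99 × 10^6 + 784000 = 9.774 × 10^6 m. Gravity provides the centripetal force: G M m / r² = m v² / r ⇒ v = √(GM/r) = 3821 m/s.
T = 2πr/v = 2π × 9.774 × 10^6 / 3821 = 16070 s.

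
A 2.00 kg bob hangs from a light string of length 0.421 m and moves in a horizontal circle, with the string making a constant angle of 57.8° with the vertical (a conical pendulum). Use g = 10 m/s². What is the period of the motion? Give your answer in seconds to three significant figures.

r = L sinθ = 0.3562 m. From T sinθ = mω²r and T cosθ = mg: tanθ = ω²r/g, so ω² = g tanθ / r = g/(L cosθ).
ω = √(g/(L cosθ)) = √(10.0/(0.421 × 0.5329)) = √44.58 = 6.676 rad/s.
Period = 2π/ω = 0.9411 s.

0.941 s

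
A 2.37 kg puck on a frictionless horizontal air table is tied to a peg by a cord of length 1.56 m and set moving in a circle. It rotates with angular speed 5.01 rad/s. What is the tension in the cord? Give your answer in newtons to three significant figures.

92.8 N

v = ωr = 5.01 × 1.56 = 7.816 m/s.
The tension is the only horizontal force, so it supplies the full centripetal force: T = m v²/r = 2.37 × (7.816)²/1.56 = 2.37 × 61.08/1.56 = 92.80 N.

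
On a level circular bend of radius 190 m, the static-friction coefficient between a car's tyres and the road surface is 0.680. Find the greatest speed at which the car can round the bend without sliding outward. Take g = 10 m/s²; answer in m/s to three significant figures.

Friction provides the centripetal force on a flat curve. At maximum speed it is at its limiting value: μ_s m g = m v²/r.
Mass cancels: v_max = √(μ_s g r) = √(0.680 × 10.0 × 190) = √1292 = 35.94 m/s.

35.9 m/s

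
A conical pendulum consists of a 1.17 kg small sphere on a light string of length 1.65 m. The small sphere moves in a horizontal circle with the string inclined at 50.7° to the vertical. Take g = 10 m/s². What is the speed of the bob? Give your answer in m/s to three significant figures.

3.95 m/s

The radius of the circle is r = L sinθ = 1.65 × sin 50.7° = 1.277 m.
Horizontally T sinθ = mv²/r and vertically T cosθ = mg, so tanθ = v²/(rg).
v = √(r g tanθ) = √(1.277 × 10.0 × 1.222) = √15.60 = 3.950 m/s.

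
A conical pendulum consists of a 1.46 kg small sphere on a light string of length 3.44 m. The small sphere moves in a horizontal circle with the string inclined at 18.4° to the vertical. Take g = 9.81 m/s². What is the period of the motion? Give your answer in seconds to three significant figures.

3.62 s

r = L sinθ = 1.086 m. From T sinθ = mω²r and T cosθ = mg: tanθ = ω²r/g, so ω² = g tanθ / r = g/(L cosθ).
ω = √(g/(L cosθ)) = √(9.81/(3.44 × 0.9489)) = √3.005 = 1.734 rad/s.
Period = 2π/ω = 3.624 s.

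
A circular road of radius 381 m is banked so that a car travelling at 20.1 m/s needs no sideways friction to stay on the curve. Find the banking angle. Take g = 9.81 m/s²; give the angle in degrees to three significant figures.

With no friction, the horizontal component of the normal force provides the centripetal force: N sinθ = mv²/r, while N cosθ = mg vertically.
Dividing: tanθ = v²/(r g) = (20.1)²/(381 × 9.81) = 404.0/3738 = 0.1081.
θ = arctan(0.1081) = 6.169°.

6.17°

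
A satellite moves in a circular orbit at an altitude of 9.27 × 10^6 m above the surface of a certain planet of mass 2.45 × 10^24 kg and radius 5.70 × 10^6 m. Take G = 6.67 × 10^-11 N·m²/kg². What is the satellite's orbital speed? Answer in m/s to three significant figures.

Orbital radius r = R + h = 5.70 × 10^6 + 9.27 × 10^6 = 1.497 × 10^7 m.
Gravity supplies the centripetal force: G M m / r² = m v² / r, so v = √(GM/r).
v = √(6.67 × 10^-11 × 2.45 × 10^24 / 1.497 × 10^7) = √(1.092 × 10^7) = 3304 m/s.

3300 m/s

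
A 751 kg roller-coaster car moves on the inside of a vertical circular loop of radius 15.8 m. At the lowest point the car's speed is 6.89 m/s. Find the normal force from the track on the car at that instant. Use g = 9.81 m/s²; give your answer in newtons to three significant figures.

9620 N

At the lowest point, N points up (toward the centre) and the weight mg points down (away from the centre), so the net inward force is N − mg = mv²/r.
N = m(v²/r + g) = 751 × ((6.89)²/15.8 + 9.81) = 751 × (3.005 + 9.81) = 751 × 12.81 = 9624 N.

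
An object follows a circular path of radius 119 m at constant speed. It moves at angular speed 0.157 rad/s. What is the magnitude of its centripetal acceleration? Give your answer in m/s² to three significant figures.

2.93 m/s²

v = ωr = 0.157 × 119 = 18.68 m/s.
a_c = v²/r = (18.68)²/119 = 349.1/119 = 2.933 m/s².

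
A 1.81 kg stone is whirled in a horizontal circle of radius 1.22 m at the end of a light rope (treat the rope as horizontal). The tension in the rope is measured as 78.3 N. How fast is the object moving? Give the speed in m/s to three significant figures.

T = m v²/r ⇒ v = √(T r / m) = √(78.3 × 1.22 / 1.81) = √52.78 = 7.265 m/s.

7.26 m/s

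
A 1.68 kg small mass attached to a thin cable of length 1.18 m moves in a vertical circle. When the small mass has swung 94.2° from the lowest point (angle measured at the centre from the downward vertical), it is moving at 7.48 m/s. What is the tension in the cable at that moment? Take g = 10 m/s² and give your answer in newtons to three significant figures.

78.4 N

Take the radial direction toward the centre of the circle as positive. The component of the weight along the string toward the centre is −mg cos φ (φ measured from the bottom), so Newton's second law along the string gives T − mg cos φ = m v²/r.
cos 94.2° = -0.07324, so T = m(v²/r + g cos φ) = 1.68 × ((7.48)²/1.18 + 10.0 × -0.07324) = 1.68 × (47.42 + (-0.7324)) = 1.68 × 46.68 = 78.43 N.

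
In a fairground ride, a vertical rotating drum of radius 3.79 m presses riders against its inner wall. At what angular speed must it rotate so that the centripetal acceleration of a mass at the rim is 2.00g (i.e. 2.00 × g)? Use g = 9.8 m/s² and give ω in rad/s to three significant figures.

2.27 rad/s

Centripetal acceleration a_c = ω²r. Setting ω²r = 2.00g:
ω = √(2.00g / r) = √(2.00 × 9.8 / 3.79) = √5.172 = 2.274 rad/s.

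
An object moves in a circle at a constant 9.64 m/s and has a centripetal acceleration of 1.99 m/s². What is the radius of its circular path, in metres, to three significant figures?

a_c = v²/r ⇒ r = v²/a_c = (9.64)²/1.99 = 92.93/1.99 = 46.70 m.

46.7 m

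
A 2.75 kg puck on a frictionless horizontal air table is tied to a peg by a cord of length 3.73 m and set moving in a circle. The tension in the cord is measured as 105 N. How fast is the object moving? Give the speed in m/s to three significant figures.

11.9 m/s

T = m v²/r ⇒ v = √(T r / m) = √(105 × 3.73 / 2.75) = √142.4 = 11.93 m/s.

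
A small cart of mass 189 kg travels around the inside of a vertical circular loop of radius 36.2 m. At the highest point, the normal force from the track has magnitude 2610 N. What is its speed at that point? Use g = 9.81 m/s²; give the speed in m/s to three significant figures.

At the top, N + mg = mv²/r, so v = √(r(N/m + g)) = √(36.2 × (2610/189 + 9.81)) = √(36.2 × 23.62) = √855.0 = 29.24 m/s.

29.2 m/s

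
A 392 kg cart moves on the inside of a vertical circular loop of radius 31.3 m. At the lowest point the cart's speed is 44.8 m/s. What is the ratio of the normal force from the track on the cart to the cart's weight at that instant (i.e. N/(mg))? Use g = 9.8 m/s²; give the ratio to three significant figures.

At the bottom, N − mg = mv²/r, so N = m(v²/r + g) and N/(mg) = v²/(rg) + 1 = (44.8)²/(31.3 × 9.8) + 1 = 6.543 + 1 = 7.543.

7.54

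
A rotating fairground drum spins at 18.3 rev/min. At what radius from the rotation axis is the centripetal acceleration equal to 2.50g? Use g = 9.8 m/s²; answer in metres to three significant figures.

6.67 m

ω = 18.3 rev/min × 2π/60 = 1.916 rad/s.
a_c = ω²r = 2.50g ⇒ r = 2.50 × 9.8 / (1.916)² = 24.50/3.672 = 6.671 m.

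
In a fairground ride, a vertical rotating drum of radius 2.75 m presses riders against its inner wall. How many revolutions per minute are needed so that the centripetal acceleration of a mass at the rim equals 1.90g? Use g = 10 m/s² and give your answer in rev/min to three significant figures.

25.1 rev/min

Require ω²r = 1.90g, so ω = √(1.90 × 10.0/2.75) = 2.629 rad/s.
In rev/min: ω × 60/(2π) = 2.629 × 60/(2π) = 25.10 rev/min.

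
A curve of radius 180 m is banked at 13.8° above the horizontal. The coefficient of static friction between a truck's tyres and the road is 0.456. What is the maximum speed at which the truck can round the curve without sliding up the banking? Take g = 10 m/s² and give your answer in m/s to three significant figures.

At the maximum speed, friction acts down the slope at its limiting value f = μN. Radially (horizontal, toward centre): N sinθ + μN cosθ = mv²/r. Vertically: N cosθ − μN sinθ = mg.
Dividing: v² = r g (sinθ + μcosθ)/(cosθ − μsinθ).
sinθ + μcosθ = 0.2385 + 0.456×0.9711 = 0.6814; cosθ − μsinθ = 0.9711 − 0.456×0.2385 = 0.8624.
v² = 180 × 10.0 × 0.6814/0.8624 = 1422 m²/s², so v = 37.71 m/s.

37.7 m/s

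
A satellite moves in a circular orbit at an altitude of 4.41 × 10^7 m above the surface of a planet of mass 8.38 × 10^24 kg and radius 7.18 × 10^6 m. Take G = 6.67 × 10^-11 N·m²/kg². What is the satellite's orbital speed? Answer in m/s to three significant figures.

3300 m/s

Orbital radius r = R + h = 7.18 × 10^6 + 4.41 × 10^7 = 5.128 × 10^7 m.
Gravity supplies the centripetal force: G M m / r² = m v² / r, so v = √(GM/r).
v = √(6.67 × 10^-11 × 8.38 × 10^24 / 5.128 × 10^7) = √(1.090 × 10^7) = 3301 m/s.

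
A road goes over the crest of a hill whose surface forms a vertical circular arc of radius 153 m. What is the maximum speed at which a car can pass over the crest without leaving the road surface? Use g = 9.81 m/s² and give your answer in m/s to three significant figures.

38.7 m/s

At the crest the centre of the circle is below the car, so the net downward (centripetal) force is mg − N = mv²/r.
The car leaves the road when N → 0, giving v_max = √(g r) = √(9.81 × 153) = 38.74 m/s.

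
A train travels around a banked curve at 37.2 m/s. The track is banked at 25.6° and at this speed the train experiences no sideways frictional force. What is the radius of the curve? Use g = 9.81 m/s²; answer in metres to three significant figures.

Frictionless banking: tanθ = v²/(rg), so r = v²/(g tanθ).
r = (37.2)²/(9.81 × tan 25.6°) = 1384/(9.81 × 0.4791) = 1384/4.700 = 294.4 m.

294 m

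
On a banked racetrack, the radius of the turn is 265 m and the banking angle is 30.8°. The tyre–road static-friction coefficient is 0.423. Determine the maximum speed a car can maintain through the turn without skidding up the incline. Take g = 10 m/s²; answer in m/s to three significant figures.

At the maximum speed, friction acts down the slope at its limiting value f = μN. Radially (horizontal, toward centre): N sinθ + μN cosθ = mv²/r. Vertically: N cosθ − μN sinθ = mg.
Dividing: v² = r g (sinθ + μcosθ)/(cosθ − μsinθ).
sinθ + μcosθ = 0.5120 + 0.423×0.8590 = 0.8754; cosθ − μsinθ = 0.8590 − 0.423×0.5120 = 0.6424.
v² = 265 × 10.0 × 0.8754/0.6424 = 3611 m²/s², so v = 60.09 m/s.

60.1 m/s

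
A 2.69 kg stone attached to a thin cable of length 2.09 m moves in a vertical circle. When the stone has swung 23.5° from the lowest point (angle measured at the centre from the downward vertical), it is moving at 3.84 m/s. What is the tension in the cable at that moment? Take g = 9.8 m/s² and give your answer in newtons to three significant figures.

43.2 N

Take the radial direction toward the centre of the circle as positive. The component of the weight along the string toward the centre is −mg cos φ (φ measured from the bottom), so Newton's second law along the string gives T − mg cos φ = m v²/r.
cos 23.5° = 0.9171, so T = m(v²/r + g cos φ) = 2.69 × ((3.84)²/2.09 + 9.8 × 0.9171) = 2.69 × (7.055 + (8.987)) = 2.69 × 16.04 = 43.15 N.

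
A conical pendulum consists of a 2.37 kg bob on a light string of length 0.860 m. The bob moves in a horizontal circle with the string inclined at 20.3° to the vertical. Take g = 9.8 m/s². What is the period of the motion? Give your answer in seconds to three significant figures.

r = L sinθ = 0.2984 m. From T sinθ = mω²r and T cosθ = mg: tanθ = ω²r/g, so ω² = g tanθ / r = g/(L cosθ).
ω = √(g/(L cosθ)) = √(9.8/(0.860 × 0.9379)) = √12.15 = 3.486 rad/s.
Period = 2π/ω = 1.803 s.

1.80 s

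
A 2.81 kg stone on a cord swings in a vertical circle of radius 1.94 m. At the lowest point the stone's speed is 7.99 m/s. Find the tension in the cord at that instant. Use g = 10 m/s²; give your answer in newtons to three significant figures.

At the lowest point, T points up (toward the centre) and the weight mg points down (away from the centre), so the net inward force is T − mg = mv²/r.
T = m(v²/r + g) = 2.81 × ((7.99)²/1.94 + 10.0) = 2.81 × (32.91 + 10.0) = 2.81 × 42.91 = 120.6 N.

121 N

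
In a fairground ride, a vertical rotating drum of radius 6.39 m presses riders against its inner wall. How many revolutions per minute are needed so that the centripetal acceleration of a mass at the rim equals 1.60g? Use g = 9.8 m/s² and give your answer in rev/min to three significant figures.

15.0 rev/min

Require ω²r = 1.60g, so ω = √(1.60 × 9.8/6.39) = 1.566 rad/s.
In rev/min: ω × 60/(2π) = 1.566 × 60/(2π) = 14.96 rev/min.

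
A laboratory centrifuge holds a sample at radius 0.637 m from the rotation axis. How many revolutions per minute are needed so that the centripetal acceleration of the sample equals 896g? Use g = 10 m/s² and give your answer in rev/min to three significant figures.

Require ω²r = 896g, so ω = √(896 × 10.0/0.637) = 118.6 rad/s.
In rev/min: ω × 60/(2π) = 118.6 × 60/(2π) = 1133 rev/min.

1130 rev/min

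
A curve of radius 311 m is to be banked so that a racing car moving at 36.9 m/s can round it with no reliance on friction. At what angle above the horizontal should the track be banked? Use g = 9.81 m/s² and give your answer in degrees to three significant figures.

24.1°

With no friction, the horizontal component of the normal force provides the centripetal force: N sinθ = mv²/r, while N cosθ = mg vertically.
Dividing: tanθ = v²/(r g) = (36.9)²/(311 × 9.81) = 1362/3051 = 0.4463.
θ = arctan(0.4463) = 24.05°.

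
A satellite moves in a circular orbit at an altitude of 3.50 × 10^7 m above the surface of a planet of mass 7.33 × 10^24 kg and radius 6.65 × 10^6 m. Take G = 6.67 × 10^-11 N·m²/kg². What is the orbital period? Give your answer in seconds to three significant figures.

76400 s

r = R + h = 6.65 × 10^6 + 3.50 × 10^7 = 4.165 × 10^7 m. Gravity provides the centripetal force: G M m / r² = m v² / r ⇒ v = √(GM/r) = 3426 m/s.
T = 2πr/v = 2π × 4.165 × 10^7 / 3426 = 76380 s.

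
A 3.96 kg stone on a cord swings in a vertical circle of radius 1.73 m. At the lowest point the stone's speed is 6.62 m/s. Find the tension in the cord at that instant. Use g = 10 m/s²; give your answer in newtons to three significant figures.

140 N

At the lowest point, T points up (toward the centre) and the weight mg points down (away from the centre), so the net inward force is T − mg = mv²/r.
T = m(v²/r + g) = 3.96 × ((6.62)²/1.73 + 10.0) = 3.96 × (25.33 + 10.0) = 3.96 × 35.33 = 139.9 N.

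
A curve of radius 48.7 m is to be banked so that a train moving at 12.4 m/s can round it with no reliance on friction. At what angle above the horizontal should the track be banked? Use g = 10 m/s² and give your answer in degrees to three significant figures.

For a frictionless banked turn: horizontally N sinθ = mv²/r and vertically N cosθ = mg.
Dividing: tanθ = v²/(r g) = (12.4)²/(48.7 × 10.0) = 153.8/487.0 = 0.3157.
θ = arctan(0.3157) = 17.52°.

17.5°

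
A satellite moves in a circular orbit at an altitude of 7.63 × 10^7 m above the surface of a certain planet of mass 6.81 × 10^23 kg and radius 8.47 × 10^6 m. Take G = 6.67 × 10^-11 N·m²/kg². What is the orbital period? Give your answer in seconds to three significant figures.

728000 s

r = R + h = 8.47 × 10^6 + 7.63 × 10^7 = 8.477 × 10^7 m. Gravity provides the centripetal force: G M m / r² = m v² / r ⇒ v = √(GM/r) = 732.0 m/s.
T = 2πr/v = 2π × 8.477 × 10^7 / 732.0 = 727600 s.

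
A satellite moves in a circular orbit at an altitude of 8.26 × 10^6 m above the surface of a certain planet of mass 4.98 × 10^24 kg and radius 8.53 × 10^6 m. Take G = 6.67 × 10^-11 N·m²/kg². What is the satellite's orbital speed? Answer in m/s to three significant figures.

4450 m/s

Orbital radius r = R + h = 8.53 × 10^6 + 8.26 × 10^6 = 1.679 × 10^7 m.
Gravity supplies the centripetal force: G M m / r² = m v² / r, so v = √(GM/r).
v = √(6.67 × 10^-11 × 4.98 × 10^24 / 1.679 × 10^7) = √(1.978 × 10^7) = 4448 m/s.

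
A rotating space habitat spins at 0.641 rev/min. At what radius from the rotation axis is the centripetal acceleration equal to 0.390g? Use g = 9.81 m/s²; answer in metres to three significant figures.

849 m

ω = 0.641 rev/min × 2π/60 = 0.06713 rad/s.
a_c = ω²r = 0.390g ⇒ r = 0.390 × 9.81 / (0.06713)² = 3.826/0.004506 = 849.1 m.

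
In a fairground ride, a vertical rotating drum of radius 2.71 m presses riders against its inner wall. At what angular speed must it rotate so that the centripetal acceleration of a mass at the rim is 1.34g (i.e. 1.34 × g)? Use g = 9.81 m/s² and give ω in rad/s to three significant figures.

Centripetal acceleration a_c = ω²r. Setting ω²r = 1.34g:
ω = √(1.34g / r) = √(1.34 × 9.81 / 2.71) = √4.851 = 2.202 rad/s.

2.20 rad/s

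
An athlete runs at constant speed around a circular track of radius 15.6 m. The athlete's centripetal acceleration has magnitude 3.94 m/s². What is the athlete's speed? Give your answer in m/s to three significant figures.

7.84 m/s

a_c = v²/r ⇒ v = √(a_c · r) = √(3.94 × 15.6) = √61.46 = 7.840 m/s.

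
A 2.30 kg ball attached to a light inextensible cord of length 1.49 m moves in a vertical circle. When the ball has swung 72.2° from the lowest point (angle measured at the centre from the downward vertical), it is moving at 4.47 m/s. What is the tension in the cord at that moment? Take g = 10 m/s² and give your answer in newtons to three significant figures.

37.9 N

Take the radial direction toward the centre of the circle as positive. The component of the weight along the string toward the centre is −mg cos φ (φ measured from the bottom), so Newton's second law along the string gives T − mg cos φ = m v²/r.
cos 72.2° = 0.3057, so T = m(v²/r + g cos φ) = 2.30 × ((4.47)²/1.49 + 10.0 × 0.3057) = 2.30 × (13.41 + (3.057)) = 2.30 × 16.47 = 37.87 N.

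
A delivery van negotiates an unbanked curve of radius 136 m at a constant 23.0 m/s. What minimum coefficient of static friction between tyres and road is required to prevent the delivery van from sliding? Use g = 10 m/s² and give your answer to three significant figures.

0.389

Friction provides the centripetal force: μ_s m g = m v²/r, so μ_s = v²/(g r) = (23.00)²/(10.0 × 136) = 529.0/1360 = 0.3890.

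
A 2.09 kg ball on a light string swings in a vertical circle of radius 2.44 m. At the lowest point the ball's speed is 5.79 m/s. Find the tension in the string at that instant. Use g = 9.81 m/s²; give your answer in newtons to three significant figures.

49.2 N

At the lowest point, T points up (toward the centre) and the weight mg points down (away from the centre), so the net inward force is T − mg = mv²/r.
T = m(v²/r + g) = 2.09 × ((5.79)²/2.44 + 9.81) = 2.09 × (13.74 + 9.81) = 2.09 × 23.55 = 49.22 N.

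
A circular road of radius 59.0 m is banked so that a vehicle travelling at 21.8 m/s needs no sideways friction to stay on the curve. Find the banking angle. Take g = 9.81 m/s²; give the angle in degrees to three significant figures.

For a frictionless banked turn: horizontally N sinθ = mv²/r and vertically N cosθ = mg.
Dividing: tanθ = v²/(r g) = (21.8)²/(59.0 × 9.81) = 475.2/578.8 = 0.8211.
θ = arctan(0.8211) = 39.39°.

39.4°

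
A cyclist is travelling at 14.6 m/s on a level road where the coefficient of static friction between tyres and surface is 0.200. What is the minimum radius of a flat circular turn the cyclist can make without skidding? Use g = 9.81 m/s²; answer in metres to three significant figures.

At the limit, μ_s m g = m v²/r, so r_min = v²/(μ_s g) = (14.6)²/(0.200 × 9.81) = 213.2/1.962 = 108.6 m.

109 m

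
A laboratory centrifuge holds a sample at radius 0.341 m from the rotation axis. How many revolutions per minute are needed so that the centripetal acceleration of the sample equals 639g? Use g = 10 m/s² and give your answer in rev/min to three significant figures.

1310 rev/min

Require ω²r = 639g, so ω = √(639 × 10.0/0.341) = 136.9 rad/s.
In rev/min: ω × 60/(2π) = 136.9 × 60/(2π) = 1307 rev/min.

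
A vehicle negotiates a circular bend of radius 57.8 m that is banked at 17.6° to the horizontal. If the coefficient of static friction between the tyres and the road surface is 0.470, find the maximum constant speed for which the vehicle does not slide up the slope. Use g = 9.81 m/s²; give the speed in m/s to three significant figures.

At the maximum speed, friction acts down the slope at its limiting value f = μN. Radially (horizontal, toward centre): N sinθ + μN cosθ = mv²/r. Vertically: N cosθ − μN sinθ = mg.
Dividing: v² = r g (sinθ + μcosθ)/(cosθ − μsinθ).
sinθ + μcosθ = 0.3024 + 0.470×0.9532 = 0.7504; cosθ − μsinθ = 0.9532 − 0.470×0.3024 = 0.8111.
v² = 57.8 × 9.81 × 0.7504/0.8111 = 524.6 m²/s², so v = 22.90 m/s.

22.9 m/s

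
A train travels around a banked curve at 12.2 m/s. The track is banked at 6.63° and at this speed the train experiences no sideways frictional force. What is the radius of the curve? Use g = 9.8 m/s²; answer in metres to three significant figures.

Frictionless banking: tanθ = v²/(rg), so r = v²/(g tanθ).
r = (12.2)²/(9.8 × tan 6.63°) = 148.8/(9.8 × 0.1162) = 148.8/1.139 = 130.7 m.

131 m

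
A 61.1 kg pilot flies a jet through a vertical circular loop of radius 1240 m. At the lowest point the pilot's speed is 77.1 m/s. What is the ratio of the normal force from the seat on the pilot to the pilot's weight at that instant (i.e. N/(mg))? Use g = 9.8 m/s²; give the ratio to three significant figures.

At the bottom, N − mg = mv²/r, so N = m(v²/r + g) and N/(mg) = v²/(rg) + 1 = (77.1)²/(1240 × 9.8) + 1 = 0.4892 + 1 = 1.489.

1.49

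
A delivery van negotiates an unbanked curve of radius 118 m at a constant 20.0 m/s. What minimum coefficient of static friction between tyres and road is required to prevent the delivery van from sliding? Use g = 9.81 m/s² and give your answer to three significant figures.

Friction provides the centripetal force: μ_s m g = m v²/r, so μ_s = v²/(g r) = (20.00)²/(9.81 × 118) = 400.0/1158 = 0.3455.

0.346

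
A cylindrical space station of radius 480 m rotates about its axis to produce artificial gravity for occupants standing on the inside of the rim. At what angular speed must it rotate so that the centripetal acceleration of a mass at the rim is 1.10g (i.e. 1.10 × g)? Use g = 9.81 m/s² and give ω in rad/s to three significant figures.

Centripetal acceleration a_c = ω²r. Setting ω²r = 1.10g:
ω = √(1.10g / r) = √(1.10 × 9.81 / 480) = √0.02248 = 0.1499 rad/s.

0.150 rad/s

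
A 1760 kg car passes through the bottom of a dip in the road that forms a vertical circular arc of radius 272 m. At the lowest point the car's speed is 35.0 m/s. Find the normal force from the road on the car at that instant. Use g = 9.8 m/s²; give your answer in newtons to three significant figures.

At the lowest point, N points up (toward the centre) and the weight mg points down (away from the centre), so the net inward force is N − mg = mv²/r.
N = m(v²/r + g) = 1760 × ((35.0)²/272 + 9.8) = 1760 × (4.504 + 9.8) = 1760 × 14.30 = 25170 N.

25200 N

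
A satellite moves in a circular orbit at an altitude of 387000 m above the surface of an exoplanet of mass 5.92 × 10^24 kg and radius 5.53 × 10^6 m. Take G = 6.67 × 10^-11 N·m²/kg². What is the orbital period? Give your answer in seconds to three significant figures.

4550 s

r = R + h = 5.53 × 10^6 + 387000 = 5.917 × 10^6 m. Gravity provides the centripetal force: G M m / r² = m v² / r ⇒ v = √(GM/r) = 8169 m/s.
T = 2πr/v = 2π × 5.917 × 10^6 / 8169 = 4551 s.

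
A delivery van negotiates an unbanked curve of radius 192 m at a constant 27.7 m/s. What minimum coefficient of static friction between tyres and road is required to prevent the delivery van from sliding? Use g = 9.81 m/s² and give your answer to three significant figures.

0.407

Friction provides the centripetal force: μ_s m g = m v²/r, so μ_s = v²/(g r) = (27.70)²/(9.81 × 192) = 767.3/1884 = 0.4074.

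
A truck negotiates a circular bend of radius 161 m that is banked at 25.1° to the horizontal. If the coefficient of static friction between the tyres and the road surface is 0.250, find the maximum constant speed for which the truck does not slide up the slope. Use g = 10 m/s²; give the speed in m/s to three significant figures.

36.2 m/s

At the maximum speed, friction acts down the slope at its limiting value f = μN. Radially (horizontal, toward centre): N sinθ + μN cosθ = mv²/r. Vertically: N cosθ − μN sinθ = mg.
Dividing: v² = r g (sinθ + μcosθ)/(cosθ − μsinθ).
sinθ + μcosθ = 0.4242 + 0.250×0.9056 = 0.6506; cosθ − μsinθ = 0.9056 − 0.250×0.4242 = 0.7995.
v² = 161 × 10.0 × 0.6506/0.7995 = 1310 m²/s², so v = 36.20 m/s.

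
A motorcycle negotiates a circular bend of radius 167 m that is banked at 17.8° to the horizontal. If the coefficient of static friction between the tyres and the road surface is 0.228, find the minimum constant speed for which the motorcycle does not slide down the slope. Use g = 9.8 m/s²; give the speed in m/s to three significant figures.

11.9 m/s

At the minimum speed, friction acts up the slope at its limiting value f = μN. Radially (horizontal, toward centre): N sinθ − μN cosθ = mv²/r. Vertically: N cosθ + μN sinθ = mg.
Dividing: v² = r g (sinθ − μcosθ)/(cosθ + μsinθ).
sinθ − μcosθ = 0.3057 − 0.228×0.9521 = 0.08861; cosθ + μsinθ = 0.9521 + 0.228×0.3057 = 1.022.
v² = 167 × 9.8 × 0.08861/1.022 = 141.9 m²/s², so v = 11.91 m/s.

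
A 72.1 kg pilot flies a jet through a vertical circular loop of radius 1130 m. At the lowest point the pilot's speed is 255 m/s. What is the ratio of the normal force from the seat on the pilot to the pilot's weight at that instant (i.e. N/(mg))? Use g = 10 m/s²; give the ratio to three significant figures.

At the bottom, N − mg = mv²/r, so N = m(v²/r + g) and N/(mg) = v²/(rg) + 1 = (255)²/(1130 × 10.0) + 1 = 5.754 + 1 = 6.754.

6.75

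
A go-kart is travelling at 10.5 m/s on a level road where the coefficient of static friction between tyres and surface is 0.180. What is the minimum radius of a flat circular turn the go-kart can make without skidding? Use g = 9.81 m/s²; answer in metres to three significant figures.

At the limit, μ_s m g = m v²/r, so r_min = v²/(μ_s g) = (10.5)²/(0.180 × 9.81) = 110.2/1.766 = 62.44 m.

62.4 m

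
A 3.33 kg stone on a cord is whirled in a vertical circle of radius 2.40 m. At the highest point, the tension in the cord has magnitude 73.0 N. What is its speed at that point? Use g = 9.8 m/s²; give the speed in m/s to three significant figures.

At the top, T + mg = mv²/r, so v = √(r(T/m + g)) = √(2.40 × (73.0/3.33 + 9.8)) = √(2.40 × 31.72) = √76.13 = 8.725 m/s.

8.73 m/s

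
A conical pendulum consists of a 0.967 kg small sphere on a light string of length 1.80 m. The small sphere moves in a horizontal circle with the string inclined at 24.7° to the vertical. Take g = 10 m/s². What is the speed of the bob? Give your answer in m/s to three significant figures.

1.86 m/s

The radius of the circle is r = L sinθ = 1.80 × sin 24.7° = 0.7522 m.
Horizontally T sinθ = mv²/r and vertically T cosθ = mg, so tanθ = v²/(rg).
v = √(r g tanθ) = √(0.7522 × 10.0 × 0.4599) = √3.460 = 1.860 m/s.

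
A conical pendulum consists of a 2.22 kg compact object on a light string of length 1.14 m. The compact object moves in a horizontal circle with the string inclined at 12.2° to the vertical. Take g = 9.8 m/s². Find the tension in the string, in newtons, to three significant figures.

Vertically the bob has no acceleration, so T cosθ = mg.
T = mg/cosθ = 2.22 × 9.8 / cos 12.2° = 21.76/0.9774 = 22.26 N.

22.3 N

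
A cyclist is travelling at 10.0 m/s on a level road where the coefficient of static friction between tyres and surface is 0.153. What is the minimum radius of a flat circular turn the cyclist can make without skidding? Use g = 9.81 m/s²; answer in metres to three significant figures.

66.6 m

At the limit, μ_s m g = m v²/r, so r_min = v²/(μ_s g) = (10.0)²/(0.153 × 9.81) = 100.0/1.501 = 66.63 m.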